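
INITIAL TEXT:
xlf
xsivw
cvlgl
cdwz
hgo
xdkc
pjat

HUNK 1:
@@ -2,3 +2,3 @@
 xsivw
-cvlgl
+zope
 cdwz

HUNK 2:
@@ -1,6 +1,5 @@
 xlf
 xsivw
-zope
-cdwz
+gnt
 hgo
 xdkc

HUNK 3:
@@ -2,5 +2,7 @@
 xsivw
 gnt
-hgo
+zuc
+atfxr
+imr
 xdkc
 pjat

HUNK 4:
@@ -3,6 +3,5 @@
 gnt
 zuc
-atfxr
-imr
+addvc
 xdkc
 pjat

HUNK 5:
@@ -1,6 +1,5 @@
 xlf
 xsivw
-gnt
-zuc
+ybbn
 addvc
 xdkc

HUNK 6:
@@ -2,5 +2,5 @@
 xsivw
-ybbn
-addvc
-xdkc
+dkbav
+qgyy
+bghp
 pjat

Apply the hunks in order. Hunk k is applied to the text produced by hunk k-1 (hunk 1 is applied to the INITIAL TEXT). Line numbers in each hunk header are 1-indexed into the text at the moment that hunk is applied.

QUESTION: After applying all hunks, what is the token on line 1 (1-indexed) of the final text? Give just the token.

Hunk 1: at line 2 remove [cvlgl] add [zope] -> 7 lines: xlf xsivw zope cdwz hgo xdkc pjat
Hunk 2: at line 1 remove [zope,cdwz] add [gnt] -> 6 lines: xlf xsivw gnt hgo xdkc pjat
Hunk 3: at line 2 remove [hgo] add [zuc,atfxr,imr] -> 8 lines: xlf xsivw gnt zuc atfxr imr xdkc pjat
Hunk 4: at line 3 remove [atfxr,imr] add [addvc] -> 7 lines: xlf xsivw gnt zuc addvc xdkc pjat
Hunk 5: at line 1 remove [gnt,zuc] add [ybbn] -> 6 lines: xlf xsivw ybbn addvc xdkc pjat
Hunk 6: at line 2 remove [ybbn,addvc,xdkc] add [dkbav,qgyy,bghp] -> 6 lines: xlf xsivw dkbav qgyy bghp pjat
Final line 1: xlf

Answer: xlf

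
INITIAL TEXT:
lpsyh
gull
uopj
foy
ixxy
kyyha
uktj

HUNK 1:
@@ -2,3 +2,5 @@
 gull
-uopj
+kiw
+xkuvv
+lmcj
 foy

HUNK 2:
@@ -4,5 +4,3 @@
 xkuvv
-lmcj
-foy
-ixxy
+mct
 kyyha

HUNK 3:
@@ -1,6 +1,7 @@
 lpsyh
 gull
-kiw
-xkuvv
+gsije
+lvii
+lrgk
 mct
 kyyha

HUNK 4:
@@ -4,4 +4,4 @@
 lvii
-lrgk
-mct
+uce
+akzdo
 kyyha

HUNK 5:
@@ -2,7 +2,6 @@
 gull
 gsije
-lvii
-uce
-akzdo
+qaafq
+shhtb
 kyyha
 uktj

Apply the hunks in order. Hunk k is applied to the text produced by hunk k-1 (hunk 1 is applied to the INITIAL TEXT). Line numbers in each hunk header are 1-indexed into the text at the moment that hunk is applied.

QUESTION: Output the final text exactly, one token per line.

Hunk 1: at line 2 remove [uopj] add [kiw,xkuvv,lmcj] -> 9 lines: lpsyh gull kiw xkuvv lmcj foy ixxy kyyha uktj
Hunk 2: at line 4 remove [lmcj,foy,ixxy] add [mct] -> 7 lines: lpsyh gull kiw xkuvv mct kyyha uktj
Hunk 3: at line 1 remove [kiw,xkuvv] add [gsije,lvii,lrgk] -> 8 lines: lpsyh gull gsije lvii lrgk mct kyyha uktj
Hunk 4: at line 4 remove [lrgk,mct] add [uce,akzdo] -> 8 lines: lpsyh gull gsije lvii uce akzdo kyyha uktj
Hunk 5: at line 2 remove [lvii,uce,akzdo] add [qaafq,shhtb] -> 7 lines: lpsyh gull gsije qaafq shhtb kyyha uktj

Answer: lpsyh
gull
gsije
qaafq
shhtb
kyyha
uktj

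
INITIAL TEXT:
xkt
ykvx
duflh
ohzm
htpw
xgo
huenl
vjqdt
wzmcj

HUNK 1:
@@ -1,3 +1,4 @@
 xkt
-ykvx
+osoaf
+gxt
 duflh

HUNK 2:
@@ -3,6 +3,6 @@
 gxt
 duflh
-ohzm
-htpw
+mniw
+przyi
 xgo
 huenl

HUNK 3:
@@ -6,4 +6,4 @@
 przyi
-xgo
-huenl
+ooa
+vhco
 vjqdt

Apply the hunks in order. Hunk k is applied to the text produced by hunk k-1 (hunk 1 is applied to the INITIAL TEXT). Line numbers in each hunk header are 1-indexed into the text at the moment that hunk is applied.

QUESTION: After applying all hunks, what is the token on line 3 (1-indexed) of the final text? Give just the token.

Hunk 1: at line 1 remove [ykvx] add [osoaf,gxt] -> 10 lines: xkt osoaf gxt duflh ohzm htpw xgo huenl vjqdt wzmcj
Hunk 2: at line 3 remove [ohzm,htpw] add [mniw,przyi] -> 10 lines: xkt osoaf gxt duflh mniw przyi xgo huenl vjqdt wzmcj
Hunk 3: at line 6 remove [xgo,huenl] add [ooa,vhco] -> 10 lines: xkt osoaf gxt duflh mniw przyi ooa vhco vjqdt wzmcj
Final line 3: gxt

Answer: gxt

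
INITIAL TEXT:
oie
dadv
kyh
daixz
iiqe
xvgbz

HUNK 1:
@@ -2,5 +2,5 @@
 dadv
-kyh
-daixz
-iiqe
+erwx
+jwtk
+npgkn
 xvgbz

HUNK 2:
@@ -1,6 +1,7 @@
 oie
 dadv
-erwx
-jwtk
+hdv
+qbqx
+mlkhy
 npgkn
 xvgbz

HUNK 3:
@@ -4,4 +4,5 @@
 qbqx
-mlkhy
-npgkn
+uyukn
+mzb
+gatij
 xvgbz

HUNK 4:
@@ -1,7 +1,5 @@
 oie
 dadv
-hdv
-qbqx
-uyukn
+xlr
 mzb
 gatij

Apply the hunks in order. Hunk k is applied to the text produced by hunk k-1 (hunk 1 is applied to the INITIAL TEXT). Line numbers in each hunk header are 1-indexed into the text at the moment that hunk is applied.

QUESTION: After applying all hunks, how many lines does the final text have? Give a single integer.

Hunk 1: at line 2 remove [kyh,daixz,iiqe] add [erwx,jwtk,npgkn] -> 6 lines: oie dadv erwx jwtk npgkn xvgbz
Hunk 2: at line 1 remove [erwx,jwtk] add [hdv,qbqx,mlkhy] -> 7 lines: oie dadv hdv qbqx mlkhy npgkn xvgbz
Hunk 3: at line 4 remove [mlkhy,npgkn] add [uyukn,mzb,gatij] -> 8 lines: oie dadv hdv qbqx uyukn mzb gatij xvgbz
Hunk 4: at line 1 remove [hdv,qbqx,uyukn] add [xlr] -> 6 lines: oie dadv xlr mzb gatij xvgbz
Final line count: 6

Answer: 6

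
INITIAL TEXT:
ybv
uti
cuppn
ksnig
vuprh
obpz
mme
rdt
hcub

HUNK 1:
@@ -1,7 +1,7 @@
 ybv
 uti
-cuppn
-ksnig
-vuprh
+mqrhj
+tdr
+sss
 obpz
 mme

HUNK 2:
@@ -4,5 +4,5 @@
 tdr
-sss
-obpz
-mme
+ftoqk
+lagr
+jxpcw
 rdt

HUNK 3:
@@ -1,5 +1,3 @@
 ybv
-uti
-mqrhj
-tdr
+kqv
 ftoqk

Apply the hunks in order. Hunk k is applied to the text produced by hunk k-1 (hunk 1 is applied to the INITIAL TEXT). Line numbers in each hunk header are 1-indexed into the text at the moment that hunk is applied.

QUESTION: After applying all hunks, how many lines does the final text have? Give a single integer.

Hunk 1: at line 1 remove [cuppn,ksnig,vuprh] add [mqrhj,tdr,sss] -> 9 lines: ybv uti mqrhj tdr sss obpz mme rdt hcub
Hunk 2: at line 4 remove [sss,obpz,mme] add [ftoqk,lagr,jxpcw] -> 9 lines: ybv uti mqrhj tdr ftoqk lagr jxpcw rdt hcub
Hunk 3: at line 1 remove [uti,mqrhj,tdr] add [kqv] -> 7 lines: ybv kqv ftoqk lagr jxpcw rdt hcub
Final line count: 7

Answer: 7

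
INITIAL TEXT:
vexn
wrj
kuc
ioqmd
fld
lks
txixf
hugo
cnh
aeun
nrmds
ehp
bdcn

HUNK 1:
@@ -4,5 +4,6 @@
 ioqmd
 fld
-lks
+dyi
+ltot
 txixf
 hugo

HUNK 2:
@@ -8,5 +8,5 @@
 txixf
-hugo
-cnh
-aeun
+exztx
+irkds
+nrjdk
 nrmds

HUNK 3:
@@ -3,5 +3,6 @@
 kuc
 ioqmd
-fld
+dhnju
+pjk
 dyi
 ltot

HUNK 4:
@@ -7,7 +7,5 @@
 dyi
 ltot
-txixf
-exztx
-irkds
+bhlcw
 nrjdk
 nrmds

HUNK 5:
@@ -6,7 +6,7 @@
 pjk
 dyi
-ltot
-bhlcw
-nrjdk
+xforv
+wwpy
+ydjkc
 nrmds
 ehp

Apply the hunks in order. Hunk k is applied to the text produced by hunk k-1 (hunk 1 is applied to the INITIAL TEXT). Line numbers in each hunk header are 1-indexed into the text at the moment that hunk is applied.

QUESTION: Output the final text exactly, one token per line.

Hunk 1: at line 4 remove [lks] add [dyi,ltot] -> 14 lines: vexn wrj kuc ioqmd fld dyi ltot txixf hugo cnh aeun nrmds ehp bdcn
Hunk 2: at line 8 remove [hugo,cnh,aeun] add [exztx,irkds,nrjdk] -> 14 lines: vexn wrj kuc ioqmd fld dyi ltot txixf exztx irkds nrjdk nrmds ehp bdcn
Hunk 3: at line 3 remove [fld] add [dhnju,pjk] -> 15 lines: vexn wrj kuc ioqmd dhnju pjk dyi ltot txixf exztx irkds nrjdk nrmds ehp bdcn
Hunk 4: at line 7 remove [txixf,exztx,irkds] add [bhlcw] -> 13 lines: vexn wrj kuc ioqmd dhnju pjk dyi ltot bhlcw nrjdk nrmds ehp bdcn
Hunk 5: at line 6 remove [ltot,bhlcw,nrjdk] add [xforv,wwpy,ydjkc] -> 13 lines: vexn wrj kuc ioqmd dhnju pjk dyi xforv wwpy ydjkc nrmds ehp bdcn

Answer: vexn
wrj
kuc
ioqmd
dhnju
pjk
dyi
xforv
wwpy
ydjkc
nrmds
ehp
bdcn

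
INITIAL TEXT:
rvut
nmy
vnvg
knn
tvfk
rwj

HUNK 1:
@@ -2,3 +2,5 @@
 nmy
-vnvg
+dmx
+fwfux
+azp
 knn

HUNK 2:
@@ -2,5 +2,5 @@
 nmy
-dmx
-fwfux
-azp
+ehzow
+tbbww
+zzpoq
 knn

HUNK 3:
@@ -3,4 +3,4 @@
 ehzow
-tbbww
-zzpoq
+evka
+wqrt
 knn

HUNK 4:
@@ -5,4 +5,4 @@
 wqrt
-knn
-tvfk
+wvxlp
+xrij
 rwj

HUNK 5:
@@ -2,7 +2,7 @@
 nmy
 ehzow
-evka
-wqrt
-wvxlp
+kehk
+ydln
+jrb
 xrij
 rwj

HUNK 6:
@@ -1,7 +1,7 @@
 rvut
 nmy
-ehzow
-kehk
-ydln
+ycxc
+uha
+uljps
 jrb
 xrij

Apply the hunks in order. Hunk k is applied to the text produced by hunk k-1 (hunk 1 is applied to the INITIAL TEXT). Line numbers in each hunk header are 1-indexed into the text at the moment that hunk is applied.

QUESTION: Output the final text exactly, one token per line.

Hunk 1: at line 2 remove [vnvg] add [dmx,fwfux,azp] -> 8 lines: rvut nmy dmx fwfux azp knn tvfk rwj
Hunk 2: at line 2 remove [dmx,fwfux,azp] add [ehzow,tbbww,zzpoq] -> 8 lines: rvut nmy ehzow tbbww zzpoq knn tvfk rwj
Hunk 3: at line 3 remove [tbbww,zzpoq] add [evka,wqrt] -> 8 lines: rvut nmy ehzow evka wqrt knn tvfk rwj
Hunk 4: at line 5 remove [knn,tvfk] add [wvxlp,xrij] -> 8 lines: rvut nmy ehzow evka wqrt wvxlp xrij rwj
Hunk 5: at line 2 remove [evka,wqrt,wvxlp] add [kehk,ydln,jrb] -> 8 lines: rvut nmy ehzow kehk ydln jrb xrij rwj
Hunk 6: at line 1 remove [ehzow,kehk,ydln] add [ycxc,uha,uljps] -> 8 lines: rvut nmy ycxc uha uljps jrb xrij rwj

Answer: rvut
nmy
ycxc
uha
uljps
jrb
xrij
rwj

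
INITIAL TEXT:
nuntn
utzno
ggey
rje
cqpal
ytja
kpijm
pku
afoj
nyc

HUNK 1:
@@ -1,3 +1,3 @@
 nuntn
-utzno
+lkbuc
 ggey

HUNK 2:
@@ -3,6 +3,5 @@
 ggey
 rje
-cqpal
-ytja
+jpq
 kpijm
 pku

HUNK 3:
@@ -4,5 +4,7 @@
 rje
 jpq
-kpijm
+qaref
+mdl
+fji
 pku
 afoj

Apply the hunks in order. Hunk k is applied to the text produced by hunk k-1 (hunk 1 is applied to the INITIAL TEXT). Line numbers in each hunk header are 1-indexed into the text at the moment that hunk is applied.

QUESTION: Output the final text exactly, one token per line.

Answer: nuntn
lkbuc
ggey
rje
jpq
qaref
mdl
fji
pku
afoj
nyc

Derivation:
Hunk 1: at line 1 remove [utzno] add [lkbuc] -> 10 lines: nuntn lkbuc ggey rje cqpal ytja kpijm pku afoj nyc
Hunk 2: at line 3 remove [cqpal,ytja] add [jpq] -> 9 lines: nuntn lkbuc ggey rje jpq kpijm pku afoj nyc
Hunk 3: at line 4 remove [kpijm] add [qaref,mdl,fji] -> 11 lines: nuntn lkbuc ggey rje jpq qaref mdl fji pku afoj nyc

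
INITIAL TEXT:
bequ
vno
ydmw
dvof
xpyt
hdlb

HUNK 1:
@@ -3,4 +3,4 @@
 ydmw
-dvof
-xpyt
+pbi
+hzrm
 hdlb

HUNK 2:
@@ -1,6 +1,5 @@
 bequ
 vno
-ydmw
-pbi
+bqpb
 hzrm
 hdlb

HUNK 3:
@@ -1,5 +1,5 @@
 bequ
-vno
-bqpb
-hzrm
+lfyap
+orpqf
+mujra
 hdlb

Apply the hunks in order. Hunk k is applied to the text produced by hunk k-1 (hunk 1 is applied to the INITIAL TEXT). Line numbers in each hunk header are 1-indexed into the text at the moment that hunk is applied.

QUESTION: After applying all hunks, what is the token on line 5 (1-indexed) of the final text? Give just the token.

Answer: hdlb

Derivation:
Hunk 1: at line 3 remove [dvof,xpyt] add [pbi,hzrm] -> 6 lines: bequ vno ydmw pbi hzrm hdlb
Hunk 2: at line 1 remove [ydmw,pbi] add [bqpb] -> 5 lines: bequ vno bqpb hzrm hdlb
Hunk 3: at line 1 remove [vno,bqpb,hzrm] add [lfyap,orpqf,mujra] -> 5 lines: bequ lfyap orpqf mujra hdlb
Final line 5: hdlb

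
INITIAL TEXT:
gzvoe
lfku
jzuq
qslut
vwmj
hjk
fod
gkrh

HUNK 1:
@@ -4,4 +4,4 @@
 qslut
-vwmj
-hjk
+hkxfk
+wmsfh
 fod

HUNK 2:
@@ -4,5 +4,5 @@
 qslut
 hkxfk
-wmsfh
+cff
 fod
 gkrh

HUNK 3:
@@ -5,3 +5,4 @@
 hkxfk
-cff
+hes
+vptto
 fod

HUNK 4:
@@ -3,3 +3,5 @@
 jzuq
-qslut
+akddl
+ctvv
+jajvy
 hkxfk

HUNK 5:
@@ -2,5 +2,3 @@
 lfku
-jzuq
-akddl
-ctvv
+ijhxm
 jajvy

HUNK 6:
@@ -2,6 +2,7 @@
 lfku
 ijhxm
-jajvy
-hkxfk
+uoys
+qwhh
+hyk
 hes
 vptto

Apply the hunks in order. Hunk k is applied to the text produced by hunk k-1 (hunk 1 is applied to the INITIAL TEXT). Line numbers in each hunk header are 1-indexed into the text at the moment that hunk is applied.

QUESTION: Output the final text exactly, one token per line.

Answer: gzvoe
lfku
ijhxm
uoys
qwhh
hyk
hes
vptto
fod
gkrh

Derivation:
Hunk 1: at line 4 remove [vwmj,hjk] add [hkxfk,wmsfh] -> 8 lines: gzvoe lfku jzuq qslut hkxfk wmsfh fod gkrh
Hunk 2: at line 4 remove [wmsfh] add [cff] -> 8 lines: gzvoe lfku jzuq qslut hkxfk cff fod gkrh
Hunk 3: at line 5 remove [cff] add [hes,vptto] -> 9 lines: gzvoe lfku jzuq qslut hkxfk hes vptto fod gkrh
Hunk 4: at line 3 remove [qslut] add [akddl,ctvv,jajvy] -> 11 lines: gzvoe lfku jzuq akddl ctvv jajvy hkxfk hes vptto fod gkrh
Hunk 5: at line 2 remove [jzuq,akddl,ctvv] add [ijhxm] -> 9 lines: gzvoe lfku ijhxm jajvy hkxfk hes vptto fod gkrh
Hunk 6: at line 2 remove [jajvy,hkxfk] add [uoys,qwhh,hyk] -> 10 lines: gzvoe lfku ijhxm uoys qwhh hyk hes vptto fod gkrh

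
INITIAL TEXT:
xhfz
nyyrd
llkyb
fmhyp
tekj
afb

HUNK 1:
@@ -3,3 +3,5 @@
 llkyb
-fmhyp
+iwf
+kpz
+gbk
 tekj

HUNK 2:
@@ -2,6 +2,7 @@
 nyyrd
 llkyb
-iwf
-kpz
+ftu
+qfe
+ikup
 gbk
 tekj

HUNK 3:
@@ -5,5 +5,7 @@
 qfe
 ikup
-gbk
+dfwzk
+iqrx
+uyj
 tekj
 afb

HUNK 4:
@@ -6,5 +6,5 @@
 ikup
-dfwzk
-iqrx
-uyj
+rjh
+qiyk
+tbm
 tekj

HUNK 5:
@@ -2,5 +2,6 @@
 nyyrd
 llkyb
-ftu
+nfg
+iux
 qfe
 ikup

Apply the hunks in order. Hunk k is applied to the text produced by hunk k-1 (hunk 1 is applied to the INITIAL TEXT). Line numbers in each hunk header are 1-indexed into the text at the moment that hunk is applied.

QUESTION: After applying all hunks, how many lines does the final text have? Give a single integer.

Hunk 1: at line 3 remove [fmhyp] add [iwf,kpz,gbk] -> 8 lines: xhfz nyyrd llkyb iwf kpz gbk tekj afb
Hunk 2: at line 2 remove [iwf,kpz] add [ftu,qfe,ikup] -> 9 lines: xhfz nyyrd llkyb ftu qfe ikup gbk tekj afb
Hunk 3: at line 5 remove [gbk] add [dfwzk,iqrx,uyj] -> 11 lines: xhfz nyyrd llkyb ftu qfe ikup dfwzk iqrx uyj tekj afb
Hunk 4: at line 6 remove [dfwzk,iqrx,uyj] add [rjh,qiyk,tbm] -> 11 lines: xhfz nyyrd llkyb ftu qfe ikup rjh qiyk tbm tekj afb
Hunk 5: at line 2 remove [ftu] add [nfg,iux] -> 12 lines: xhfz nyyrd llkyb nfg iux qfe ikup rjh qiyk tbm tekj afb
Final line count: 12

Answer: 12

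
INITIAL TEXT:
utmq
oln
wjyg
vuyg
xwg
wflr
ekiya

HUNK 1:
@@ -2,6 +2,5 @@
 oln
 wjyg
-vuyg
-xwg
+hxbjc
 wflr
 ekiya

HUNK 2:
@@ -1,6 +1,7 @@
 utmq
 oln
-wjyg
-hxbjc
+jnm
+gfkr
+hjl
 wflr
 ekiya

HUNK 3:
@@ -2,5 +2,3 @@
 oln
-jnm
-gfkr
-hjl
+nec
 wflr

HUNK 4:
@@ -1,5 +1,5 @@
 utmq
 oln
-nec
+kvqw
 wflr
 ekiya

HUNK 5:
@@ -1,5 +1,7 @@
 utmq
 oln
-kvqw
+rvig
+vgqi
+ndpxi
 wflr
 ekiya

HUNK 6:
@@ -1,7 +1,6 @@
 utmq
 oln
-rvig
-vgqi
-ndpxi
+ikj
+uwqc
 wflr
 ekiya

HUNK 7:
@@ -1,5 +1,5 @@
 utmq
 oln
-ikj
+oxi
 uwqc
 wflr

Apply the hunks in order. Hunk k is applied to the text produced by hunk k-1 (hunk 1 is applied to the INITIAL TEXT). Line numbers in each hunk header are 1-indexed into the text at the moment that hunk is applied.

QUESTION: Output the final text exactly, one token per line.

Hunk 1: at line 2 remove [vuyg,xwg] add [hxbjc] -> 6 lines: utmq oln wjyg hxbjc wflr ekiya
Hunk 2: at line 1 remove [wjyg,hxbjc] add [jnm,gfkr,hjl] -> 7 lines: utmq oln jnm gfkr hjl wflr ekiya
Hunk 3: at line 2 remove [jnm,gfkr,hjl] add [nec] -> 5 lines: utmq oln nec wflr ekiya
Hunk 4: at line 1 remove [nec] add [kvqw] -> 5 lines: utmq oln kvqw wflr ekiya
Hunk 5: at line 1 remove [kvqw] add [rvig,vgqi,ndpxi] -> 7 lines: utmq oln rvig vgqi ndpxi wflr ekiya
Hunk 6: at line 1 remove [rvig,vgqi,ndpxi] add [ikj,uwqc] -> 6 lines: utmq oln ikj uwqc wflr ekiya
Hunk 7: at line 1 remove [ikj] add [oxi] -> 6 lines: utmq oln oxi uwqc wflr ekiya

Answer: utmq
oln
oxi
uwqc
wflr
ekiya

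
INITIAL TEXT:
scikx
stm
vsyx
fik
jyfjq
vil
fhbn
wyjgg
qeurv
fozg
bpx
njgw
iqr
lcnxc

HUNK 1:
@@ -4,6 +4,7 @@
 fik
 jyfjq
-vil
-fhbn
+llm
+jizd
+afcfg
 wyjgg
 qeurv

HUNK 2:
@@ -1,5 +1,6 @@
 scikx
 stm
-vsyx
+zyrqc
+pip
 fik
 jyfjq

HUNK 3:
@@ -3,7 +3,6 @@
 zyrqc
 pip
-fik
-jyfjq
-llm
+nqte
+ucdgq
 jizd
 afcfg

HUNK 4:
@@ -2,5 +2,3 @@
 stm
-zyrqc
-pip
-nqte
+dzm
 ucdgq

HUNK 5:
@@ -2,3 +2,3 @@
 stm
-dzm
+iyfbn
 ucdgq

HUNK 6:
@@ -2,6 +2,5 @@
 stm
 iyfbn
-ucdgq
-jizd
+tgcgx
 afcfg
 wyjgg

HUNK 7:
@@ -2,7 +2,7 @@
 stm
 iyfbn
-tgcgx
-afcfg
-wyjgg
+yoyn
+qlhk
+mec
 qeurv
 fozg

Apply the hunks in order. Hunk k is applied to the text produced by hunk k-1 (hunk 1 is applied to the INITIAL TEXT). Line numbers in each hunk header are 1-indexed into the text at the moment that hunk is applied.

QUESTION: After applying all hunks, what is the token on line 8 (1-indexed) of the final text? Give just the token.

Answer: fozg

Derivation:
Hunk 1: at line 4 remove [vil,fhbn] add [llm,jizd,afcfg] -> 15 lines: scikx stm vsyx fik jyfjq llm jizd afcfg wyjgg qeurv fozg bpx njgw iqr lcnxc
Hunk 2: at line 1 remove [vsyx] add [zyrqc,pip] -> 16 lines: scikx stm zyrqc pip fik jyfjq llm jizd afcfg wyjgg qeurv fozg bpx njgw iqr lcnxc
Hunk 3: at line 3 remove [fik,jyfjq,llm] add [nqte,ucdgq] -> 15 lines: scikx stm zyrqc pip nqte ucdgq jizd afcfg wyjgg qeurv fozg bpx njgw iqr lcnxc
Hunk 4: at line 2 remove [zyrqc,pip,nqte] add [dzm] -> 13 lines: scikx stm dzm ucdgq jizd afcfg wyjgg qeurv fozg bpx njgw iqr lcnxc
Hunk 5: at line 2 remove [dzm] add [iyfbn] -> 13 lines: scikx stm iyfbn ucdgq jizd afcfg wyjgg qeurv fozg bpx njgw iqr lcnxc
Hunk 6: at line 2 remove [ucdgq,jizd] add [tgcgx] -> 12 lines: scikx stm iyfbn tgcgx afcfg wyjgg qeurv fozg bpx njgw iqr lcnxc
Hunk 7: at line 2 remove [tgcgx,afcfg,wyjgg] add [yoyn,qlhk,mec] -> 12 lines: scikx stm iyfbn yoyn qlhk mec qeurv fozg bpx njgw iqr lcnxc
Final line 8: fozg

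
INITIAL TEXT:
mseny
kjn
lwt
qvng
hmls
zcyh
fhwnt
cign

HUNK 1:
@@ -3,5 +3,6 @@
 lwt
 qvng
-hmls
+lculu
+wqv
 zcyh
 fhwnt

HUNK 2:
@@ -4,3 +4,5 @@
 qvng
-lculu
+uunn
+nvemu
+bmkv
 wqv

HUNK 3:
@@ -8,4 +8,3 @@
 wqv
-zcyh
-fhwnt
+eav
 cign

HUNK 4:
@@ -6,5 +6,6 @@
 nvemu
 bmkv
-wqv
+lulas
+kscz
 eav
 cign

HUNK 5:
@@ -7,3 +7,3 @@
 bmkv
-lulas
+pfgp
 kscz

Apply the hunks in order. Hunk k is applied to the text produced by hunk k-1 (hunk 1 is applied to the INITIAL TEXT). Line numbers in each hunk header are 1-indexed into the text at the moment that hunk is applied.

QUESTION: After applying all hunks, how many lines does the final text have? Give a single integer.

Hunk 1: at line 3 remove [hmls] add [lculu,wqv] -> 9 lines: mseny kjn lwt qvng lculu wqv zcyh fhwnt cign
Hunk 2: at line 4 remove [lculu] add [uunn,nvemu,bmkv] -> 11 lines: mseny kjn lwt qvng uunn nvemu bmkv wqv zcyh fhwnt cign
Hunk 3: at line 8 remove [zcyh,fhwnt] add [eav] -> 10 lines: mseny kjn lwt qvng uunn nvemu bmkv wqv eav cign
Hunk 4: at line 6 remove [wqv] add [lulas,kscz] -> 11 lines: mseny kjn lwt qvng uunn nvemu bmkv lulas kscz eav cign
Hunk 5: at line 7 remove [lulas] add [pfgp] -> 11 lines: mseny kjn lwt qvng uunn nvemu bmkv pfgp kscz eav cign
Final line count: 11

Answer: 11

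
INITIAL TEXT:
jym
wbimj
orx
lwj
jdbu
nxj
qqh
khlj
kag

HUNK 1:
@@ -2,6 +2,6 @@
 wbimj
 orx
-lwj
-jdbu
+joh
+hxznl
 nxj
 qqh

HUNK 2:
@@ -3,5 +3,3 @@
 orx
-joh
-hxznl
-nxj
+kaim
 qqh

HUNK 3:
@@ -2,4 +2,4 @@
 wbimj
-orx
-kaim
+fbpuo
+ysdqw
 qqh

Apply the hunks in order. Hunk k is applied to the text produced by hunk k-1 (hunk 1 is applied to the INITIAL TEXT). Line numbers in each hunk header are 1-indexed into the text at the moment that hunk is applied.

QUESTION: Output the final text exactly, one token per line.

Hunk 1: at line 2 remove [lwj,jdbu] add [joh,hxznl] -> 9 lines: jym wbimj orx joh hxznl nxj qqh khlj kag
Hunk 2: at line 3 remove [joh,hxznl,nxj] add [kaim] -> 7 lines: jym wbimj orx kaim qqh khlj kag
Hunk 3: at line 2 remove [orx,kaim] add [fbpuo,ysdqw] -> 7 lines: jym wbimj fbpuo ysdqw qqh khlj kag

Answer: jym
wbimj
fbpuo
ysdqw
qqh
khlj
kag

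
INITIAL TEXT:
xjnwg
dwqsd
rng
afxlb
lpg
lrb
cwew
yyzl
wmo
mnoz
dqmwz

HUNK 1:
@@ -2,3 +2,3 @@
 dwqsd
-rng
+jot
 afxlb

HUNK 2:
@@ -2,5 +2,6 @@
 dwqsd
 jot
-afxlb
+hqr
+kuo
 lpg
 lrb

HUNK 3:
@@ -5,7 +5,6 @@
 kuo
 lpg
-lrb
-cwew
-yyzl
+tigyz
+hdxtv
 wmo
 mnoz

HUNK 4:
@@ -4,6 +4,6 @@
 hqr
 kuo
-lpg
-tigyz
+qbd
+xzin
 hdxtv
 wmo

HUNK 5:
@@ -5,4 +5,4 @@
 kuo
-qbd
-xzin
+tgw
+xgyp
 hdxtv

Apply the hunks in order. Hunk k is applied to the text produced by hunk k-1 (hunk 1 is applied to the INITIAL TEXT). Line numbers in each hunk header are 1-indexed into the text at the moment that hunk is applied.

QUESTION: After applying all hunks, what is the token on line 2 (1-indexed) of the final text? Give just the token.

Hunk 1: at line 2 remove [rng] add [jot] -> 11 lines: xjnwg dwqsd jot afxlb lpg lrb cwew yyzl wmo mnoz dqmwz
Hunk 2: at line 2 remove [afxlb] add [hqr,kuo] -> 12 lines: xjnwg dwqsd jot hqr kuo lpg lrb cwew yyzl wmo mnoz dqmwz
Hunk 3: at line 5 remove [lrb,cwew,yyzl] add [tigyz,hdxtv] -> 11 lines: xjnwg dwqsd jot hqr kuo lpg tigyz hdxtv wmo mnoz dqmwz
Hunk 4: at line 4 remove [lpg,tigyz] add [qbd,xzin] -> 11 lines: xjnwg dwqsd jot hqr kuo qbd xzin hdxtv wmo mnoz dqmwz
Hunk 5: at line 5 remove [qbd,xzin] add [tgw,xgyp] -> 11 lines: xjnwg dwqsd jot hqr kuo tgw xgyp hdxtv wmo mnoz dqmwz
Final line 2: dwqsd

Answer: dwqsd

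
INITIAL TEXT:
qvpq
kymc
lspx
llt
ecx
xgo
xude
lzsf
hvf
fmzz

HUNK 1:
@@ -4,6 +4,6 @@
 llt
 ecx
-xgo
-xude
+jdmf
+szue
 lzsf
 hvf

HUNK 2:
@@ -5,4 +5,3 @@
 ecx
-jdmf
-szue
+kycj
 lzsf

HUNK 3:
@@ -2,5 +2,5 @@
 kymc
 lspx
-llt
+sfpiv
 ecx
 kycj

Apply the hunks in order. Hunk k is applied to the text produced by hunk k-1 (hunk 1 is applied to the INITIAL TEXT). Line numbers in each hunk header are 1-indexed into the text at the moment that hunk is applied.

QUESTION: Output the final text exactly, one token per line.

Answer: qvpq
kymc
lspx
sfpiv
ecx
kycj
lzsf
hvf
fmzz

Derivation:
Hunk 1: at line 4 remove [xgo,xude] add [jdmf,szue] -> 10 lines: qvpq kymc lspx llt ecx jdmf szue lzsf hvf fmzz
Hunk 2: at line 5 remove [jdmf,szue] add [kycj] -> 9 lines: qvpq kymc lspx llt ecx kycj lzsf hvf fmzz
Hunk 3: at line 2 remove [llt] add [sfpiv] -> 9 lines: qvpq kymc lspx sfpiv ecx kycj lzsf hvf fmzz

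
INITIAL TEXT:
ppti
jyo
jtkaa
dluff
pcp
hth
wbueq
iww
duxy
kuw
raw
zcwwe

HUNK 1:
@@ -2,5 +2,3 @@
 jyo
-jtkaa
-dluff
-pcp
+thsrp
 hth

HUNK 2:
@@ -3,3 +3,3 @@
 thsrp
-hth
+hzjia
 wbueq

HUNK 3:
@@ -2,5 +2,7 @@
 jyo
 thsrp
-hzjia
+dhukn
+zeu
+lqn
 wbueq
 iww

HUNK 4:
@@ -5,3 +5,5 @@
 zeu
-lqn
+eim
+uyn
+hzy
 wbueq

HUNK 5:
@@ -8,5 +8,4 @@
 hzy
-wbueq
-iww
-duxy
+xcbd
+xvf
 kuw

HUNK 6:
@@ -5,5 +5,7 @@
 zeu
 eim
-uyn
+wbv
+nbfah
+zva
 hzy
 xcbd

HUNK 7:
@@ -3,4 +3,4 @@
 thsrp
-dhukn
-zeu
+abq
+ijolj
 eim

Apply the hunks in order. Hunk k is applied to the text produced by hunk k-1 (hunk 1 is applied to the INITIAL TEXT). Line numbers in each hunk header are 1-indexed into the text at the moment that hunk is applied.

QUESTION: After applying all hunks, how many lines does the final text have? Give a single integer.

Hunk 1: at line 2 remove [jtkaa,dluff,pcp] add [thsrp] -> 10 lines: ppti jyo thsrp hth wbueq iww duxy kuw raw zcwwe
Hunk 2: at line 3 remove [hth] add [hzjia] -> 10 lines: ppti jyo thsrp hzjia wbueq iww duxy kuw raw zcwwe
Hunk 3: at line 2 remove [hzjia] add [dhukn,zeu,lqn] -> 12 lines: ppti jyo thsrp dhukn zeu lqn wbueq iww duxy kuw raw zcwwe
Hunk 4: at line 5 remove [lqn] add [eim,uyn,hzy] -> 14 lines: ppti jyo thsrp dhukn zeu eim uyn hzy wbueq iww duxy kuw raw zcwwe
Hunk 5: at line 8 remove [wbueq,iww,duxy] add [xcbd,xvf] -> 13 lines: ppti jyo thsrp dhukn zeu eim uyn hzy xcbd xvf kuw raw zcwwe
Hunk 6: at line 5 remove [uyn] add [wbv,nbfah,zva] -> 15 lines: ppti jyo thsrp dhukn zeu eim wbv nbfah zva hzy xcbd xvf kuw raw zcwwe
Hunk 7: at line 3 remove [dhukn,zeu] add [abq,ijolj] -> 15 lines: ppti jyo thsrp abq ijolj eim wbv nbfah zva hzy xcbd xvf kuw raw zcwwe
Final line count: 15

Answer: 15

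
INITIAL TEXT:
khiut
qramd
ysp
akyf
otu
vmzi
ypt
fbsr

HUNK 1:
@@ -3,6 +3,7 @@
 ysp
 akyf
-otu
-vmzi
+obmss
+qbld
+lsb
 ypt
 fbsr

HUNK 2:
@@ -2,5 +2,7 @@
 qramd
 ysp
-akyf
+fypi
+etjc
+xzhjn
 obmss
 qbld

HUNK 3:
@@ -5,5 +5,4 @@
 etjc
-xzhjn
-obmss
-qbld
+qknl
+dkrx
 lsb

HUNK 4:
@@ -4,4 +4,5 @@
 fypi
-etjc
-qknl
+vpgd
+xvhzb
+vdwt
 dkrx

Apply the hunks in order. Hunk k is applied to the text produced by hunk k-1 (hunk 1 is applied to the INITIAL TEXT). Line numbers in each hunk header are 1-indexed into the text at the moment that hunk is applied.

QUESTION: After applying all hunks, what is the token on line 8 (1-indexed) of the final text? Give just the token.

Hunk 1: at line 3 remove [otu,vmzi] add [obmss,qbld,lsb] -> 9 lines: khiut qramd ysp akyf obmss qbld lsb ypt fbsr
Hunk 2: at line 2 remove [akyf] add [fypi,etjc,xzhjn] -> 11 lines: khiut qramd ysp fypi etjc xzhjn obmss qbld lsb ypt fbsr
Hunk 3: at line 5 remove [xzhjn,obmss,qbld] add [qknl,dkrx] -> 10 lines: khiut qramd ysp fypi etjc qknl dkrx lsb ypt fbsr
Hunk 4: at line 4 remove [etjc,qknl] add [vpgd,xvhzb,vdwt] -> 11 lines: khiut qramd ysp fypi vpgd xvhzb vdwt dkrx lsb ypt fbsr
Final line 8: dkrx

Answer: dkrx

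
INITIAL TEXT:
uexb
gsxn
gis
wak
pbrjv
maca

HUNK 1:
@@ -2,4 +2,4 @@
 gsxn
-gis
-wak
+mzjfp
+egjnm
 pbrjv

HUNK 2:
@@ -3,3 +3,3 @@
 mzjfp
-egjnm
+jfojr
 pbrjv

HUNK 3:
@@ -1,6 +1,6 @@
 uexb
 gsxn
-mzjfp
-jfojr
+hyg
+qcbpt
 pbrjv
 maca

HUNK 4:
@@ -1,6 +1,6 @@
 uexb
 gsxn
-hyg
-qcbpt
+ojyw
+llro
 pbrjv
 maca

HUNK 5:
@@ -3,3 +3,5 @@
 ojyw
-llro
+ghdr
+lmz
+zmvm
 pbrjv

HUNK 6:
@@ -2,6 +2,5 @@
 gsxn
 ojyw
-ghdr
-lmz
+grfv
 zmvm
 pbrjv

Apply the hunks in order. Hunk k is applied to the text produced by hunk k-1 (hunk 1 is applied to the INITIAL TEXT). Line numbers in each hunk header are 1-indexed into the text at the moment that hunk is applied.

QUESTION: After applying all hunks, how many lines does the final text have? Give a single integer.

Hunk 1: at line 2 remove [gis,wak] add [mzjfp,egjnm] -> 6 lines: uexb gsxn mzjfp egjnm pbrjv maca
Hunk 2: at line 3 remove [egjnm] add [jfojr] -> 6 lines: uexb gsxn mzjfp jfojr pbrjv maca
Hunk 3: at line 1 remove [mzjfp,jfojr] add [hyg,qcbpt] -> 6 lines: uexb gsxn hyg qcbpt pbrjv maca
Hunk 4: at line 1 remove [hyg,qcbpt] add [ojyw,llro] -> 6 lines: uexb gsxn ojyw llro pbrjv maca
Hunk 5: at line 3 remove [llro] add [ghdr,lmz,zmvm] -> 8 lines: uexb gsxn ojyw ghdr lmz zmvm pbrjv maca
Hunk 6: at line 2 remove [ghdr,lmz] add [grfv] -> 7 lines: uexb gsxn ojyw grfv zmvm pbrjv maca
Final line count: 7

Answer: 7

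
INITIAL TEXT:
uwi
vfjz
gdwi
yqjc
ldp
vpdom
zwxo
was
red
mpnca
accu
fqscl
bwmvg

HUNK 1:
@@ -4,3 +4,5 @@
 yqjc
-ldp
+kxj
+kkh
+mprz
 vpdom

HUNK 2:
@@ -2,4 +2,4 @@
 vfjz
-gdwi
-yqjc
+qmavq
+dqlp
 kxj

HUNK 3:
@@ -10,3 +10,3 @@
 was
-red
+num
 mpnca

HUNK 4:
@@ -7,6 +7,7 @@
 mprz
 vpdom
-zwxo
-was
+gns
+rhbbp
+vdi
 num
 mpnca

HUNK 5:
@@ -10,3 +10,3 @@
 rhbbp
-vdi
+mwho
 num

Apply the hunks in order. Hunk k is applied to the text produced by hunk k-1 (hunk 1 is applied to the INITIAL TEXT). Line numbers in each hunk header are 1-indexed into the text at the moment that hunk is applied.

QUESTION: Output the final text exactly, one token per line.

Hunk 1: at line 4 remove [ldp] add [kxj,kkh,mprz] -> 15 lines: uwi vfjz gdwi yqjc kxj kkh mprz vpdom zwxo was red mpnca accu fqscl bwmvg
Hunk 2: at line 2 remove [gdwi,yqjc] add [qmavq,dqlp] -> 15 lines: uwi vfjz qmavq dqlp kxj kkh mprz vpdom zwxo was red mpnca accu fqscl bwmvg
Hunk 3: at line 10 remove [red] add [num] -> 15 lines: uwi vfjz qmavq dqlp kxj kkh mprz vpdom zwxo was num mpnca accu fqscl bwmvg
Hunk 4: at line 7 remove [zwxo,was] add [gns,rhbbp,vdi] -> 16 lines: uwi vfjz qmavq dqlp kxj kkh mprz vpdom gns rhbbp vdi num mpnca accu fqscl bwmvg
Hunk 5: at line 10 remove [vdi] add [mwho] -> 16 lines: uwi vfjz qmavq dqlp kxj kkh mprz vpdom gns rhbbp mwho num mpnca accu fqscl bwmvg

Answer: uwi
vfjz
qmavq
dqlp
kxj
kkh
mprz
vpdom
gns
rhbbp
mwho
num
mpnca
accu
fqscl
bwmvg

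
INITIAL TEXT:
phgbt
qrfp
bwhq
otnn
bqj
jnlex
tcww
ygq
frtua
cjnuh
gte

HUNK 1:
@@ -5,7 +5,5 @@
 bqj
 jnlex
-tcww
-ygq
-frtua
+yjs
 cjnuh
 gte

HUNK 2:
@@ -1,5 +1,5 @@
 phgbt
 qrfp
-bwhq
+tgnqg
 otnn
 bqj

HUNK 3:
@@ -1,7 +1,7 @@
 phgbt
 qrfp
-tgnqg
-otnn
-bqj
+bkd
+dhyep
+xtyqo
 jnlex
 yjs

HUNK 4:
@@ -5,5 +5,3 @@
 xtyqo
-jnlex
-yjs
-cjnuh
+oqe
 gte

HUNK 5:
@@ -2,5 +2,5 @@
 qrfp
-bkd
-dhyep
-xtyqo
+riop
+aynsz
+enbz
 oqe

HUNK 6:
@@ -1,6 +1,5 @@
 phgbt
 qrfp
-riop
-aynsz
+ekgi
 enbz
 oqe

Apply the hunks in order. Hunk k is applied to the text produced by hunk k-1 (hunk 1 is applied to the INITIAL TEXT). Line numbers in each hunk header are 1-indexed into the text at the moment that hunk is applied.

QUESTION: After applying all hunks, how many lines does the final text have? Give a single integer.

Answer: 6

Derivation:
Hunk 1: at line 5 remove [tcww,ygq,frtua] add [yjs] -> 9 lines: phgbt qrfp bwhq otnn bqj jnlex yjs cjnuh gte
Hunk 2: at line 1 remove [bwhq] add [tgnqg] -> 9 lines: phgbt qrfp tgnqg otnn bqj jnlex yjs cjnuh gte
Hunk 3: at line 1 remove [tgnqg,otnn,bqj] add [bkd,dhyep,xtyqo] -> 9 lines: phgbt qrfp bkd dhyep xtyqo jnlex yjs cjnuh gte
Hunk 4: at line 5 remove [jnlex,yjs,cjnuh] add [oqe] -> 7 lines: phgbt qrfp bkd dhyep xtyqo oqe gte
Hunk 5: at line 2 remove [bkd,dhyep,xtyqo] add [riop,aynsz,enbz] -> 7 lines: phgbt qrfp riop aynsz enbz oqe gte
Hunk 6: at line 1 remove [riop,aynsz] add [ekgi] -> 6 lines: phgbt qrfp ekgi enbz oqe gte
Final line count: 6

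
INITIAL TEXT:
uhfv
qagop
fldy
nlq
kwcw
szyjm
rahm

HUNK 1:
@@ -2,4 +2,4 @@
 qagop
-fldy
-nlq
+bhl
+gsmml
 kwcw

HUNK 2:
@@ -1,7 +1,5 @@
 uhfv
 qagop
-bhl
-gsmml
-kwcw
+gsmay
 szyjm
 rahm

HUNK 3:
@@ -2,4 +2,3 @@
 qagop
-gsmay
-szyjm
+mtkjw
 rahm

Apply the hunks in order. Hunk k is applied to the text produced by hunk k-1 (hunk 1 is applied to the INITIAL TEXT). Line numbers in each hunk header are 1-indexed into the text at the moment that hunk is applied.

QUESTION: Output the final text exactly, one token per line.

Answer: uhfv
qagop
mtkjw
rahm

Derivation:
Hunk 1: at line 2 remove [fldy,nlq] add [bhl,gsmml] -> 7 lines: uhfv qagop bhl gsmml kwcw szyjm rahm
Hunk 2: at line 1 remove [bhl,gsmml,kwcw] add [gsmay] -> 5 lines: uhfv qagop gsmay szyjm rahm
Hunk 3: at line 2 remove [gsmay,szyjm] add [mtkjw] -> 4 lines: uhfv qagop mtkjw rahm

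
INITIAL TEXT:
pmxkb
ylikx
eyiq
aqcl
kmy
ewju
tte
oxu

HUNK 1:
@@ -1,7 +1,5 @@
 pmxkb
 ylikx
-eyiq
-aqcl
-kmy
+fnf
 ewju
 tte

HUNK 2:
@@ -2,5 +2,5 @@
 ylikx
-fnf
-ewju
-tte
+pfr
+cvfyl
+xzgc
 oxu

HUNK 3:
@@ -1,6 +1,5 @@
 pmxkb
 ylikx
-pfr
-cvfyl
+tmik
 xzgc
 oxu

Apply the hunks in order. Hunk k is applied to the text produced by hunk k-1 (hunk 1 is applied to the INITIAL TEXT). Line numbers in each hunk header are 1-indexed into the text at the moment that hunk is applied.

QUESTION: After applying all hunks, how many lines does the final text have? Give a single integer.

Hunk 1: at line 1 remove [eyiq,aqcl,kmy] add [fnf] -> 6 lines: pmxkb ylikx fnf ewju tte oxu
Hunk 2: at line 2 remove [fnf,ewju,tte] add [pfr,cvfyl,xzgc] -> 6 lines: pmxkb ylikx pfr cvfyl xzgc oxu
Hunk 3: at line 1 remove [pfr,cvfyl] add [tmik] -> 5 lines: pmxkb ylikx tmik xzgc oxu
Final line count: 5

Answer: 5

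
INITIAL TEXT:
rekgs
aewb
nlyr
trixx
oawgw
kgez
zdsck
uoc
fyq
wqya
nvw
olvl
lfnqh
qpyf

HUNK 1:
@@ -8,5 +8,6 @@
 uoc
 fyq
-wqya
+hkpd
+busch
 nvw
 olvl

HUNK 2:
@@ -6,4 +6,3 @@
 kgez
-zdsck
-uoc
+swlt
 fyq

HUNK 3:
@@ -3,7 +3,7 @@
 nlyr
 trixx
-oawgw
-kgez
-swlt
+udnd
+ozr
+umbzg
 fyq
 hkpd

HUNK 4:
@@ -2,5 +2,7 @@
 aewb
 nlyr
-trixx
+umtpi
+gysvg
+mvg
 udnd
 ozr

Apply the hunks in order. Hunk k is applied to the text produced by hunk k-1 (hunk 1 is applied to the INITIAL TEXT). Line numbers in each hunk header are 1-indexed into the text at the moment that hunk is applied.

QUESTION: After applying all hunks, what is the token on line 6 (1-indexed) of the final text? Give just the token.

Answer: mvg

Derivation:
Hunk 1: at line 8 remove [wqya] add [hkpd,busch] -> 15 lines: rekgs aewb nlyr trixx oawgw kgez zdsck uoc fyq hkpd busch nvw olvl lfnqh qpyf
Hunk 2: at line 6 remove [zdsck,uoc] add [swlt] -> 14 lines: rekgs aewb nlyr trixx oawgw kgez swlt fyq hkpd busch nvw olvl lfnqh qpyf
Hunk 3: at line 3 remove [oawgw,kgez,swlt] add [udnd,ozr,umbzg] -> 14 lines: rekgs aewb nlyr trixx udnd ozr umbzg fyq hkpd busch nvw olvl lfnqh qpyf
Hunk 4: at line 2 remove [trixx] add [umtpi,gysvg,mvg] -> 16 lines: rekgs aewb nlyr umtpi gysvg mvg udnd ozr umbzg fyq hkpd busch nvw olvl lfnqh qpyf
Final line 6: mvg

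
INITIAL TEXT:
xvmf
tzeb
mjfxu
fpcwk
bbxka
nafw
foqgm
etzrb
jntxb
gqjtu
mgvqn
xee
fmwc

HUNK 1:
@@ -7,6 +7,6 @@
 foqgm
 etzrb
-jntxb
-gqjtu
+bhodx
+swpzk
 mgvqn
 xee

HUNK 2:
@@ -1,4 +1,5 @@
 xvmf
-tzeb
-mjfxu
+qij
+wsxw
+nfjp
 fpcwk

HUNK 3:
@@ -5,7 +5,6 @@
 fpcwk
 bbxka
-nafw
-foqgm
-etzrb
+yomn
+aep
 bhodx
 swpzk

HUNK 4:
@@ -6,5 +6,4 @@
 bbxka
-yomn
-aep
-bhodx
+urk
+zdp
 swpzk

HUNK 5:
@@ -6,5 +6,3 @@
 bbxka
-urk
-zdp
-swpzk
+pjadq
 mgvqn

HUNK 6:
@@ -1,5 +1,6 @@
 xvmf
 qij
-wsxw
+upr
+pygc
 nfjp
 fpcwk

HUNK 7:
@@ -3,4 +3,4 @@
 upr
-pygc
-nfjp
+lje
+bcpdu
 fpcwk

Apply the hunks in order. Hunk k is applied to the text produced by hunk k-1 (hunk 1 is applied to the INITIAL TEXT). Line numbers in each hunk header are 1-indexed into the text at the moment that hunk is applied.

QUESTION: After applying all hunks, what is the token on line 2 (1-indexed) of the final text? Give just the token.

Answer: qij

Derivation:
Hunk 1: at line 7 remove [jntxb,gqjtu] add [bhodx,swpzk] -> 13 lines: xvmf tzeb mjfxu fpcwk bbxka nafw foqgm etzrb bhodx swpzk mgvqn xee fmwc
Hunk 2: at line 1 remove [tzeb,mjfxu] add [qij,wsxw,nfjp] -> 14 lines: xvmf qij wsxw nfjp fpcwk bbxka nafw foqgm etzrb bhodx swpzk mgvqn xee fmwc
Hunk 3: at line 5 remove [nafw,foqgm,etzrb] add [yomn,aep] -> 13 lines: xvmf qij wsxw nfjp fpcwk bbxka yomn aep bhodx swpzk mgvqn xee fmwc
Hunk 4: at line 6 remove [yomn,aep,bhodx] add [urk,zdp] -> 12 lines: xvmf qij wsxw nfjp fpcwk bbxka urk zdp swpzk mgvqn xee fmwc
Hunk 5: at line 6 remove [urk,zdp,swpzk] add [pjadq] -> 10 lines: xvmf qij wsxw nfjp fpcwk bbxka pjadq mgvqn xee fmwc
Hunk 6: at line 1 remove [wsxw] add [upr,pygc] -> 11 lines: xvmf qij upr pygc nfjp fpcwk bbxka pjadq mgvqn xee fmwc
Hunk 7: at line 3 remove [pygc,nfjp] add [lje,bcpdu] -> 11 lines: xvmf qij upr lje bcpdu fpcwk bbxka pjadq mgvqn xee fmwc
Final line 2: qij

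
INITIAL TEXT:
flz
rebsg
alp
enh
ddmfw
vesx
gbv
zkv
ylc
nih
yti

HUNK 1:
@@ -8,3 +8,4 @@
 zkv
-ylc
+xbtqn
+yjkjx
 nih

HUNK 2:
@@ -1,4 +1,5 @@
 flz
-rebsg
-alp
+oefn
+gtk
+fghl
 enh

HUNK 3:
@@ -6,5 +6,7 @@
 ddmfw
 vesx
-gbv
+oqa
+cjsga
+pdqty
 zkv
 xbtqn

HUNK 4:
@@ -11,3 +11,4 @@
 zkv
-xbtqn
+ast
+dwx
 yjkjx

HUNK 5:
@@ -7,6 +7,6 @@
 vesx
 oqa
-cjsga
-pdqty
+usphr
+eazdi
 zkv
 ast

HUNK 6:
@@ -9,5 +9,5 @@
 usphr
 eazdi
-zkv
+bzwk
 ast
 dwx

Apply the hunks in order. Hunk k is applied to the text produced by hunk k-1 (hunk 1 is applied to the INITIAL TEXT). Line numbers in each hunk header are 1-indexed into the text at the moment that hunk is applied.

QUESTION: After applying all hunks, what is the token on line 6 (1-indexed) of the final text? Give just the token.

Hunk 1: at line 8 remove [ylc] add [xbtqn,yjkjx] -> 12 lines: flz rebsg alp enh ddmfw vesx gbv zkv xbtqn yjkjx nih yti
Hunk 2: at line 1 remove [rebsg,alp] add [oefn,gtk,fghl] -> 13 lines: flz oefn gtk fghl enh ddmfw vesx gbv zkv xbtqn yjkjx nih yti
Hunk 3: at line 6 remove [gbv] add [oqa,cjsga,pdqty] -> 15 lines: flz oefn gtk fghl enh ddmfw vesx oqa cjsga pdqty zkv xbtqn yjkjx nih yti
Hunk 4: at line 11 remove [xbtqn] add [ast,dwx] -> 16 lines: flz oefn gtk fghl enh ddmfw vesx oqa cjsga pdqty zkv ast dwx yjkjx nih yti
Hunk 5: at line 7 remove [cjsga,pdqty] add [usphr,eazdi] -> 16 lines: flz oefn gtk fghl enh ddmfw vesx oqa usphr eazdi zkv ast dwx yjkjx nih yti
Hunk 6: at line 9 remove [zkv] add [bzwk] -> 16 lines: flz oefn gtk fghl enh ddmfw vesx oqa usphr eazdi bzwk ast dwx yjkjx nih yti
Final line 6: ddmfw

Answer: ddmfw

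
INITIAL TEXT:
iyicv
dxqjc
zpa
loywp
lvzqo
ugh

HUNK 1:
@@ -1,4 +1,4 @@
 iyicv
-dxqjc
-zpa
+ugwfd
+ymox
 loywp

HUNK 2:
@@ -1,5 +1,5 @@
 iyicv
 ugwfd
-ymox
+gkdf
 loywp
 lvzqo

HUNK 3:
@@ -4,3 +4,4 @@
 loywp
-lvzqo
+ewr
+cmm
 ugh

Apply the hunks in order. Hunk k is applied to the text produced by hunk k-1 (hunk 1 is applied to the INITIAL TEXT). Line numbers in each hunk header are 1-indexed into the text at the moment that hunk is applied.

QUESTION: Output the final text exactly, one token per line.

Answer: iyicv
ugwfd
gkdf
loywp
ewr
cmm
ugh

Derivation:
Hunk 1: at line 1 remove [dxqjc,zpa] add [ugwfd,ymox] -> 6 lines: iyicv ugwfd ymox loywp lvzqo ugh
Hunk 2: at line 1 remove [ymox] add [gkdf] -> 6 lines: iyicv ugwfd gkdf loywp lvzqo ugh
Hunk 3: at line 4 remove [lvzqo] add [ewr,cmm] -> 7 lines: iyicv ugwfd gkdf loywp ewr cmm ugh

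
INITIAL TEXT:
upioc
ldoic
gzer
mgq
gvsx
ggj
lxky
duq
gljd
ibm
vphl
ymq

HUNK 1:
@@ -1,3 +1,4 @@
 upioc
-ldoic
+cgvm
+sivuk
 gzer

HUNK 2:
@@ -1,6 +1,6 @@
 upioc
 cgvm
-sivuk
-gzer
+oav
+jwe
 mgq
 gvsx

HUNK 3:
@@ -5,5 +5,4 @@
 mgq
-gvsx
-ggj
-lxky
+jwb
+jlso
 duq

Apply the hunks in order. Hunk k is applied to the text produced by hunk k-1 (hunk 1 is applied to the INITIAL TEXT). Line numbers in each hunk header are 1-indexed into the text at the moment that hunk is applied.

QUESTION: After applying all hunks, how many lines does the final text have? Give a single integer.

Hunk 1: at line 1 remove [ldoic] add [cgvm,sivuk] -> 13 lines: upioc cgvm sivuk gzer mgq gvsx ggj lxky duq gljd ibm vphl ymq
Hunk 2: at line 1 remove [sivuk,gzer] add [oav,jwe] -> 13 lines: upioc cgvm oav jwe mgq gvsx ggj lxky duq gljd ibm vphl ymq
Hunk 3: at line 5 remove [gvsx,ggj,lxky] add [jwb,jlso] -> 12 lines: upioc cgvm oav jwe mgq jwb jlso duq gljd ibm vphl ymq
Final line count: 12

Answer: 12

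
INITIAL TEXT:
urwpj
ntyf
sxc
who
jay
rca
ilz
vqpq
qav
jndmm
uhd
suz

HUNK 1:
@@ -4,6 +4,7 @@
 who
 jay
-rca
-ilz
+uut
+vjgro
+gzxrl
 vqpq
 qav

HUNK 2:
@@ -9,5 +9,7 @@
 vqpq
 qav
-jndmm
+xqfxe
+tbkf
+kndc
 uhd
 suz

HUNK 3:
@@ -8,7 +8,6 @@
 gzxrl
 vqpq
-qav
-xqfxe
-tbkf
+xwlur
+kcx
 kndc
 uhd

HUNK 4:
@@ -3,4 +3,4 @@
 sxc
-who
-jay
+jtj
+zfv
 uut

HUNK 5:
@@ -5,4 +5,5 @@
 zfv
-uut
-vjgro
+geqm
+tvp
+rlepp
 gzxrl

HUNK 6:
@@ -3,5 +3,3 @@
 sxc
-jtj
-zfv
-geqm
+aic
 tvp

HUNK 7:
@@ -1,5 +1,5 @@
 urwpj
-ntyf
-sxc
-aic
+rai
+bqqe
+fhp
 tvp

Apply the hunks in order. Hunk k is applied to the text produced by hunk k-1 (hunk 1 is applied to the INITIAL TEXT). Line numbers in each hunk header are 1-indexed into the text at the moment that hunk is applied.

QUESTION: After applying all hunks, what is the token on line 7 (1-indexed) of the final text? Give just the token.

Answer: gzxrl

Derivation:
Hunk 1: at line 4 remove [rca,ilz] add [uut,vjgro,gzxrl] -> 13 lines: urwpj ntyf sxc who jay uut vjgro gzxrl vqpq qav jndmm uhd suz
Hunk 2: at line 9 remove [jndmm] add [xqfxe,tbkf,kndc] -> 15 lines: urwpj ntyf sxc who jay uut vjgro gzxrl vqpq qav xqfxe tbkf kndc uhd suz
Hunk 3: at line 8 remove [qav,xqfxe,tbkf] add [xwlur,kcx] -> 14 lines: urwpj ntyf sxc who jay uut vjgro gzxrl vqpq xwlur kcx kndc uhd suz
Hunk 4: at line 3 remove [who,jay] add [jtj,zfv] -> 14 lines: urwpj ntyf sxc jtj zfv uut vjgro gzxrl vqpq xwlur kcx kndc uhd suz
Hunk 5: at line 5 remove [uut,vjgro] add [geqm,tvp,rlepp] -> 15 lines: urwpj ntyf sxc jtj zfv geqm tvp rlepp gzxrl vqpq xwlur kcx kndc uhd suz
Hunk 6: at line 3 remove [jtj,zfv,geqm] add [aic] -> 13 lines: urwpj ntyf sxc aic tvp rlepp gzxrl vqpq xwlur kcx kndc uhd suz
Hunk 7: at line 1 remove [ntyf,sxc,aic] add [rai,bqqe,fhp] -> 13 lines: urwpj rai bqqe fhp tvp rlepp gzxrl vqpq xwlur kcx kndc uhd suz
Final line 7: gzxrl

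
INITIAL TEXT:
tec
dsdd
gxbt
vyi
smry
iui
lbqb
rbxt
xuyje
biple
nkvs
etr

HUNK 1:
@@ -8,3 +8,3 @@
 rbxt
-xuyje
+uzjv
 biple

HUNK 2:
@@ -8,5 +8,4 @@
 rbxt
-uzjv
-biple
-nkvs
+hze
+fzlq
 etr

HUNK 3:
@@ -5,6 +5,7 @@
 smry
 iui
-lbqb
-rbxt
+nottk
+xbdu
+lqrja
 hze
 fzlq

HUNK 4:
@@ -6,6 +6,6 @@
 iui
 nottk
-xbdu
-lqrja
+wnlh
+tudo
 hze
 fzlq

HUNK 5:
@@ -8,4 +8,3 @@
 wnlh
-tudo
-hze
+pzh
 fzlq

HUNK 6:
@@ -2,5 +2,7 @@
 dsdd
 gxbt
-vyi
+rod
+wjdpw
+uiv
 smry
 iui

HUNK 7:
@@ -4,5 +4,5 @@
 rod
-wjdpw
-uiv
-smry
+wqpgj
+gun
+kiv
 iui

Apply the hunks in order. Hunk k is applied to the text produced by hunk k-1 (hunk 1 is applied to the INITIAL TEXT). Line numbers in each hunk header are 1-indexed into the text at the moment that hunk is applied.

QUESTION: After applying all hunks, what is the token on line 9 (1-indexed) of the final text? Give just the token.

Answer: nottk

Derivation:
Hunk 1: at line 8 remove [xuyje] add [uzjv] -> 12 lines: tec dsdd gxbt vyi smry iui lbqb rbxt uzjv biple nkvs etr
Hunk 2: at line 8 remove [uzjv,biple,nkvs] add [hze,fzlq] -> 11 lines: tec dsdd gxbt vyi smry iui lbqb rbxt hze fzlq etr
Hunk 3: at line 5 remove [lbqb,rbxt] add [nottk,xbdu,lqrja] -> 12 lines: tec dsdd gxbt vyi smry iui nottk xbdu lqrja hze fzlq etr
Hunk 4: at line 6 remove [xbdu,lqrja] add [wnlh,tudo] -> 12 lines: tec dsdd gxbt vyi smry iui nottk wnlh tudo hze fzlq etr
Hunk 5: at line 8 remove [tudo,hze] add [pzh] -> 11 lines: tec dsdd gxbt vyi smry iui nottk wnlh pzh fzlq etr
Hunk 6: at line 2 remove [vyi] add [rod,wjdpw,uiv] -> 13 lines: tec dsdd gxbt rod wjdpw uiv smry iui nottk wnlh pzh fzlq etr
Hunk 7: at line 4 remove [wjdpw,uiv,smry] add [wqpgj,gun,kiv] -> 13 lines: tec dsdd gxbt rod wqpgj gun kiv iui nottk wnlh pzh fzlq etr
Final line 9: nottk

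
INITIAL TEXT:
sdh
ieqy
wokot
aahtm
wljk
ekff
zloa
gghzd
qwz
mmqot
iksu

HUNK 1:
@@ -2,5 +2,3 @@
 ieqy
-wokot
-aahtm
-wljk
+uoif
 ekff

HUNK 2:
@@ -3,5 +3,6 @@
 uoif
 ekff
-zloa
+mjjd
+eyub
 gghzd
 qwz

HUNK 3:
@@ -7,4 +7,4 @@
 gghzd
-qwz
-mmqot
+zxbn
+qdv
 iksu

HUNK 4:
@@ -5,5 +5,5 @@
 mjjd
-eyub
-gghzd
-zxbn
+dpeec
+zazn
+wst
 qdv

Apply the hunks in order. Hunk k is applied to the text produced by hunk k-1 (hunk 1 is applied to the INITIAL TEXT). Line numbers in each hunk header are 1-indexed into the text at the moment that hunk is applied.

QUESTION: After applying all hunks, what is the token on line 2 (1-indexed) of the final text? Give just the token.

Answer: ieqy

Derivation:
Hunk 1: at line 2 remove [wokot,aahtm,wljk] add [uoif] -> 9 lines: sdh ieqy uoif ekff zloa gghzd qwz mmqot iksu
Hunk 2: at line 3 remove [zloa] add [mjjd,eyub] -> 10 lines: sdh ieqy uoif ekff mjjd eyub gghzd qwz mmqot iksu
Hunk 3: at line 7 remove [qwz,mmqot] add [zxbn,qdv] -> 10 lines: sdh ieqy uoif ekff mjjd eyub gghzd zxbn qdv iksu
Hunk 4: at line 5 remove [eyub,gghzd,zxbn] add [dpeec,zazn,wst] -> 10 lines: sdh ieqy uoif ekff mjjd dpeec zazn wst qdv iksu
Final line 2: ieqy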